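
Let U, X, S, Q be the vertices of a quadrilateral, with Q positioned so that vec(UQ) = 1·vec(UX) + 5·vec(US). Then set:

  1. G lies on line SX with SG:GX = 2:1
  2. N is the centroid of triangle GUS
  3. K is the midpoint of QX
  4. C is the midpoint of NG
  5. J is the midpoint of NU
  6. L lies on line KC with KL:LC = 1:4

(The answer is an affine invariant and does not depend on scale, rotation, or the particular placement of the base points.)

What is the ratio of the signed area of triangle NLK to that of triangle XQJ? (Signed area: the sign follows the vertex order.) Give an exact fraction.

[NLK]:[XQJ] = 9/400

Set U = (0, 0), X = (1, 0), S = (0, 1), Q = (1, 5); any affine frame gives the same invariant.
1. G lies on line SX with SG:GX = 2:1 ⇒ G = (2/3, 1/3)
2. N is the centroid of triangle GUS ⇒ N = (2/9, 4/9)
3. K is the midpoint of QX ⇒ K = (1, 5/2)
4. C is the midpoint of NG ⇒ C = (4/9, 7/18)
5. J is the midpoint of NU ⇒ J = (1/9, 2/9)
6. L lies on line KC with KL:LC = 1:4 ⇒ L = (8/9, 187/90)
2·[NLK] = 1/10, 2·[XQJ] = 40/9
[NLK]:[XQJ] = 1/10:40/9 = 9/400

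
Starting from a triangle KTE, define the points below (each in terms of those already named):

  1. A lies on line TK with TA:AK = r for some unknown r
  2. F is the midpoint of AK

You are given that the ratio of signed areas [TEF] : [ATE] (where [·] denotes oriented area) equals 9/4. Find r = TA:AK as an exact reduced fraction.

r = 2/5

Work in coordinates with K = (0, 0), T = (1, 0), E = (0, 1).
1. With TA:AK = r, write λ = r/(r+1) so A = T + λ·(K−T); A is affine-linear in λ
2. F is the midpoint of AK ⇒ F is an affine combination of earlier points and hence also affine-linear in λ
Every point depending on A is an affine combination of A and λ-independent points, so each such coordinate is linear in λ; the λ² term in each signed area is a multiple of (K−T)×(K−T) = 0, so 2·[TEF] and 2·[ATE] are each linear in λ. Evaluating at λ=0 and λ=1:
  2·[TEF] = 1/2·λ + 1/2,   2·[ATE] = λ
So [TEF]:[ATE] = (1/2·λ + 1/2) / (λ). Setting this equal to 9/4:
  1/2·λ + 1/2 = 9/4·(λ)  ⇒  λ = 2/7
Then r = λ/(1−λ) = (2/7)/(5/7) = 2/5. Check: with r = 2/5, A = (5/7, 0) and [TEF]:[ATE] = 9/4 as required.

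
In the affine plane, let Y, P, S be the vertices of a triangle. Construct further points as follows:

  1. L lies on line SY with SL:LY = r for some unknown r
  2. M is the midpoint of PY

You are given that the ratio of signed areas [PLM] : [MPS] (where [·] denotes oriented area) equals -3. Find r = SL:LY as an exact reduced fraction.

Work in coordinates with Y = (0, 0), P = (1, 0), S = (0, 1).
1. With SL:LY = r, write λ = r/(r+1) so L = S + λ·(Y−S); L is affine-linear in λ
2. M is the midpoint of PY ⇒ M = (1/2, 0)
Every point depending on L is an affine combination of L and λ-independent points, so each such coordinate is linear in λ; the λ² term in each signed area is a multiple of (Y−S)×(Y−S) = 0, so 2·[PLM] and 2·[MPS] are each linear in λ. Evaluating at λ=0 and λ=1:
  2·[PLM] = -1/2·λ + 1/2,   2·[MPS] = 1/2
So [PLM]:[MPS] = (-1/2·λ + 1/2) / (1/2). Setting this equal to -3:
  -1/2·λ + 1/2 = -3·(1/2)  ⇒  λ = 4
Then r = λ/(1−λ) = (4)/(-3) = -4/3. Check: with r = -4/3, L = (0, -3) and [PLM]:[MPS] = -3 as required.

r = -4/3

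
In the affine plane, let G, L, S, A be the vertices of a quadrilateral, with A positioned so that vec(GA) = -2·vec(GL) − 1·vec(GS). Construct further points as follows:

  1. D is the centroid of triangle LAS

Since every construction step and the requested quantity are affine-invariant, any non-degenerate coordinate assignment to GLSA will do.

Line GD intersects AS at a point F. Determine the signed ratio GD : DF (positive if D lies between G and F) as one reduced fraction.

GD:DF = 1/2

Work in coordinates with G = (0, 0), L = (1, 0), S = (0, 1), A = (-2, -1).
1. D is the centroid of triangle LAS ⇒ D = (-1/3, 0)
line GD meets AS at F = (-1, 0)
D = G + t·(F−G) with t = 1/3, so GD:DF = 1/3:2/3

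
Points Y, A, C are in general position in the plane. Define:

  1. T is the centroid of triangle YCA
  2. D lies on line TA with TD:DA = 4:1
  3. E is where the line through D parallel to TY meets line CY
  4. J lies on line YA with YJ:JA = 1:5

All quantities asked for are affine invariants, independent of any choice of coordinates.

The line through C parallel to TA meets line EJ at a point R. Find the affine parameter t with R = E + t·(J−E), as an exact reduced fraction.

Set Y = (0, 0), A = (1, 0), C = (0, 1); any affine frame gives the same invariant.
1. T is the centroid of triangle YCA ⇒ T = (1/3, 1/3)
2. D lies on line TA with TD:DA = 4:1 ⇒ D = (13/15, 1/15)
3. E is where the line through D parallel to TY meets line CY ⇒ E = (0, -4/5)
4. J lies on line YA with YJ:JA = 1:5 ⇒ J = (1/6, 0)
through C parallel to TA: direction (2/3, -1/3); meets EJ at R = (18/53, 44/53)
R = E + t·(J−E) with t = 108/53

t = 108/53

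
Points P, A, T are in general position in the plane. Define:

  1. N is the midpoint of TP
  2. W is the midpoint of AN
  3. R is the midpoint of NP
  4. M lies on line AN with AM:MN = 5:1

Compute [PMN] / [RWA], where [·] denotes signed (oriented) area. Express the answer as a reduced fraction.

Assign P = (0, 0), A = (1, 0), T = (0, 1) — the answer is frame-independent, so this choice is without loss of generality.
1. N is the midpoint of TP ⇒ N = (0, 1/2)
2. W is the midpoint of AN ⇒ W = (1/2, 1/4)
3. R is the midpoint of NP ⇒ R = (0, 1/4)
4. M lies on line AN with AM:MN = 5:1 ⇒ M = (1/6, 5/12)
2·[PMN] = 1/12, 2·[RWA] = -1/8
[PMN]:[RWA] = 1/12:-1/8 = -2/3

[PMN]:[RWA] = -2/3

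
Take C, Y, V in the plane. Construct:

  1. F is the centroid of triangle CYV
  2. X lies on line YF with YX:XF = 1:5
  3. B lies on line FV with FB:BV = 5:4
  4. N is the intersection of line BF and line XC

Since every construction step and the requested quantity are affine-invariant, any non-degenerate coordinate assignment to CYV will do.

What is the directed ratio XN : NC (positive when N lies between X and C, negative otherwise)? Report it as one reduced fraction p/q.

Set C = (0, 0), Y = (1, 0), V = (0, 1); any affine frame gives the same invariant.
1. F is the centroid of triangle CYV ⇒ F = (1/3, 1/3)
2. X lies on line YF with YX:XF = 1:5 ⇒ X = (8/9, 1/18)
3. B lies on line FV with FB:BV = 5:4 ⇒ B = (4/27, 19/27)
4. N is the intersection of line BF and line XC ⇒ N = (16/33, 1/33)
N = X + t·(C−X) with t = 5/11, so XN:NC = t:(1−t) = 5/11:6/11

XN:NC = 5/6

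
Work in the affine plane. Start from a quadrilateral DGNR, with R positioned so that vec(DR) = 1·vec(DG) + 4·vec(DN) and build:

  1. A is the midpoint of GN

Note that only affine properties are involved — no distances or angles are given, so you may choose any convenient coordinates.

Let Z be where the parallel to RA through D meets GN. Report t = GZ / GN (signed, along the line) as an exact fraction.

Assign D = (0, 0), G = (1, 0), N = (0, 1), R = (1, 4) — the answer is frame-independent, so this choice is without loss of generality.
1. A is the midpoint of GN ⇒ A = (1/2, 1/2)
through D parallel to RA: direction (-1/2, -7/2); meets GN at Z = (1/8, 7/8)
Z = G + t·(N−G) with t = 7/8

t = 7/8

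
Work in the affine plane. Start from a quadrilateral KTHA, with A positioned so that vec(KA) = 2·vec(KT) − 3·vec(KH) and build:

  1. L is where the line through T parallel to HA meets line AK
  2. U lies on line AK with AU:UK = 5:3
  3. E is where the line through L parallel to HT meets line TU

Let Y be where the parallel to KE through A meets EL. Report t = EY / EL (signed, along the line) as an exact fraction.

t = 1/2

Set K = (0, 0), T = (1, 0), H = (0, 1), A = (2, -3); any affine frame gives the same invariant.
1. L is where the line through T parallel to HA meets line AK ⇒ L = (4, -6)
2. U lies on line AK with AU:UK = 5:3 ⇒ U = (3/4, -9/8)
3. E is where the line through L parallel to HT meets line TU ⇒ E = (5/11, -27/11)
through A parallel to KE: direction (5/11, -27/11); meets EL at Y = (49/22, -93/22)
Y = E + t·(L−E) with t = 1/2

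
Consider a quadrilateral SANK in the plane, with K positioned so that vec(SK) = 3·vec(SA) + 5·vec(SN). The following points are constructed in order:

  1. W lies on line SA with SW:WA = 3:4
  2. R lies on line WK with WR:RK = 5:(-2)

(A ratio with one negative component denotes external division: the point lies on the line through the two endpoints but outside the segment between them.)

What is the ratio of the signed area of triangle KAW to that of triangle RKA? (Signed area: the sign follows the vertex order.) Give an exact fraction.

Work in coordinates with S = (0, 0), A = (1, 0), N = (0, 1), K = (3, 5).
1. W lies on line SA with SW:WA = 3:4 ⇒ W = (3/7, 0)
2. R lies on line WK with WR:RK = 5:(-2) ⇒ R = (33/7, 25/3)
2·[KAW] = -20/7, 2·[RKA] = 40/21
[KAW]:[RKA] = -20/7:40/21 = -3/2

[KAW]:[RKA] = -3/2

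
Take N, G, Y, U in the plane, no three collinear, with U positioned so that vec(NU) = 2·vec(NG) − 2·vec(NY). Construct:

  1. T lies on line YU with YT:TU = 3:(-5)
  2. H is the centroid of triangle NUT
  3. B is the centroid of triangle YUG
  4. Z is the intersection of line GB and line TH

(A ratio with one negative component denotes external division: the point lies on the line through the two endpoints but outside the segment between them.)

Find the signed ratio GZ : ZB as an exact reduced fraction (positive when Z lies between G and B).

Choose coordinates N = (0, 0), G = (1, 0), Y = (0, 1), U = (2, -2).
1. T lies on line YU with YT:TU = 3:(-5) ⇒ T = (-3, 11/2)
2. H is the centroid of triangle NUT ⇒ H = (-1/3, 7/6)
3. B is the centroid of triangle YUG ⇒ B = (1, -1/3)
4. Z is the intersection of line GB and line TH ⇒ Z = (1, -1)
Z = G + t·(B−G) with t = 3, so GZ:ZB = t:(1−t) = 3:-2

GZ:ZB = -3/2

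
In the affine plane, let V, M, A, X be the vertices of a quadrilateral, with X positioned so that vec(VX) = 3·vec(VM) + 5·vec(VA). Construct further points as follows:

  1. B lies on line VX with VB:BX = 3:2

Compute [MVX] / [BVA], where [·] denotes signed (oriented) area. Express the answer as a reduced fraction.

Work in coordinates with V = (0, 0), M = (1, 0), A = (0, 1), X = (3, 5).
1. B lies on line VX with VB:BX = 3:2 ⇒ B = (9/5, 3)
2·[MVX] = -5, 2·[BVA] = -9/5
[MVX]:[BVA] = -5:-9/5 = 25/9

[MVX]:[BVA] = 25/9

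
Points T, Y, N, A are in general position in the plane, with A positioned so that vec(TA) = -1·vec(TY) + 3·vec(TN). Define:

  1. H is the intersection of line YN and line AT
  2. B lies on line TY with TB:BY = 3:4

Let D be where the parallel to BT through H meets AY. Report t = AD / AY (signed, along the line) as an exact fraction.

t = 1/2

Work in coordinates with T = (0, 0), Y = (1, 0), N = (0, 1), A = (-1, 3).
1. H is the intersection of line YN and line AT ⇒ H = (-1/2, 3/2)
2. B lies on line TY with TB:BY = 3:4 ⇒ B = (3/7, 0)
through H parallel to BT: direction (-3/7, 0); meets AY at D = (0, 3/2)
D = A + t·(Y−A) with t = 1/2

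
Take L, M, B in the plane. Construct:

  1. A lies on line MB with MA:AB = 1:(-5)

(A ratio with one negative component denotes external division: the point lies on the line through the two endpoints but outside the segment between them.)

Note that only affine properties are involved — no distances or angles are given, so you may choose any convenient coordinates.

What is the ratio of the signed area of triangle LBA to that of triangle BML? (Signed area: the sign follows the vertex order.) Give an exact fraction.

[LBA]:[BML] = 5/4

Choose coordinates L = (0, 0), M = (1, 0), B = (0, 1).
1. A lies on line MB with MA:AB = 1:(-5) ⇒ A = (5/4, -1/4)
2·[LBA] = -5/4, 2·[BML] = -1
[LBA]:[BML] = -5/4:-1 = 5/4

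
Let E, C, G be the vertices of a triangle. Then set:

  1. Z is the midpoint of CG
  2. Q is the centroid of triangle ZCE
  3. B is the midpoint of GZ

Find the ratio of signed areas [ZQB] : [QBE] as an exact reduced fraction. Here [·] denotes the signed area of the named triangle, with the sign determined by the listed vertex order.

Assign E = (0, 0), C = (1, 0), G = (0, 1) — the answer is frame-independent, so this choice is without loss of generality.
1. Z is the midpoint of CG ⇒ Z = (1/2, 1/2)
2. Q is the centroid of triangle ZCE ⇒ Q = (1/2, 1/6)
3. B is the midpoint of GZ ⇒ B = (1/4, 3/4)
2·[ZQB] = -1/12, 2·[QBE] = 1/3
[ZQB]:[QBE] = -1/12:1/3 = -1/4

[ZQB]:[QBE] = -1/4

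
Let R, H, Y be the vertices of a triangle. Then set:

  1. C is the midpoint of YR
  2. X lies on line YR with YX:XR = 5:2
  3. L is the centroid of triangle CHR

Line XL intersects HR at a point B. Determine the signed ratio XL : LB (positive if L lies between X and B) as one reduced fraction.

Assign R = (0, 0), H = (1, 0), Y = (0, 1) — the answer is frame-independent, so this choice is without loss of generality.
1. C is the midpoint of YR ⇒ C = (0, 1/2)
2. X lies on line YR with YX:XR = 5:2 ⇒ X = (0, 2/7)
3. L is the centroid of triangle CHR ⇒ L = (1/3, 1/6)
line XL meets HR at B = (4/5, 0)
L = X + t·(B−X) with t = 5/12, so XL:LB = 5/12:7/12

XL:LB = 5/7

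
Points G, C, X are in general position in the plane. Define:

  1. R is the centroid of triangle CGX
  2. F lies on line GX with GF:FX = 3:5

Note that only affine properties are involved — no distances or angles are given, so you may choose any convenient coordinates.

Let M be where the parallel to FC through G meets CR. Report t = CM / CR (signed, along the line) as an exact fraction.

t = -9/2

Work in coordinates with G = (0, 0), C = (1, 0), X = (0, 1).
1. R is the centroid of triangle CGX ⇒ R = (1/3, 1/3)
2. F lies on line GX with GF:FX = 3:5 ⇒ F = (0, 3/8)
through G parallel to FC: direction (1, -3/8); meets CR at M = (4, -3/2)
M = C + t·(R−C) with t = -9/2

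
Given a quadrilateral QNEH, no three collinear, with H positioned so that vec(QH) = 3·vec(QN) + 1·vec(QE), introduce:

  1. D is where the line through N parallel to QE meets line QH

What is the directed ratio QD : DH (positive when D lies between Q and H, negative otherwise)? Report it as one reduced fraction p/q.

Work in coordinates with Q = (0, 0), N = (1, 0), E = (0, 1), H = (3, 1).
1. D is where the line through N parallel to QE meets line QH ⇒ D = (1, 1/3)
D = Q + t·(H−Q) with t = 1/3, so QD:DH = t:(1−t) = 1/3:2/3

QD:DH = 1/2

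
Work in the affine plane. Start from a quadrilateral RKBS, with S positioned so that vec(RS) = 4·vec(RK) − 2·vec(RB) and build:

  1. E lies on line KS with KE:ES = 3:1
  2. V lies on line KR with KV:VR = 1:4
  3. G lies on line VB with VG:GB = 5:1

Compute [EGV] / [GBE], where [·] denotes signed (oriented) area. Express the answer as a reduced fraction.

Set R = (0, 0), K = (1, 0), B = (0, 1), S = (4, -2); any affine frame gives the same invariant.
1. E lies on line KS with KE:ES = 3:1 ⇒ E = (13/4, -3/2)
2. V lies on line KR with KV:VR = 1:4 ⇒ V = (4/5, 0)
3. G lies on line VB with VG:GB = 5:1 ⇒ G = (2/15, 5/6)
2·[EGV] = 25/24, 2·[GBE] = -5/24
[EGV]:[GBE] = 25/24:-5/24 = -5

[EGV]:[GBE] = -5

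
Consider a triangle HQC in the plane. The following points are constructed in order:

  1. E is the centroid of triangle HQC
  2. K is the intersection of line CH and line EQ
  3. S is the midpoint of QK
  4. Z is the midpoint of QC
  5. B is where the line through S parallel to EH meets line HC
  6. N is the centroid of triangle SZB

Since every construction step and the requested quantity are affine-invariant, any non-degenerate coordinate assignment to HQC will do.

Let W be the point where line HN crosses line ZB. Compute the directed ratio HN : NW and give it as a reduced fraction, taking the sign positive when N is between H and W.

Choose coordinates H = (0, 0), Q = (1, 0), C = (0, 1).
1. E is the centroid of triangle HQC ⇒ E = (1/3, 1/3)
2. K is the intersection of line CH and line EQ ⇒ K = (0, 1/2)
3. S is the midpoint of QK ⇒ S = (1/2, 1/4)
4. Z is the midpoint of QC ⇒ Z = (1/2, 1/2)
5. B is where the line through S parallel to EH meets line HC ⇒ B = (0, -1/4)
6. N is the centroid of triangle SZB ⇒ N = (1/3, 1/6)
line HN meets ZB at W = (1/4, 1/8)
N = H + t·(W−H) with t = 4/3, so HN:NW = 4/3:-1/3

HN:NW = -4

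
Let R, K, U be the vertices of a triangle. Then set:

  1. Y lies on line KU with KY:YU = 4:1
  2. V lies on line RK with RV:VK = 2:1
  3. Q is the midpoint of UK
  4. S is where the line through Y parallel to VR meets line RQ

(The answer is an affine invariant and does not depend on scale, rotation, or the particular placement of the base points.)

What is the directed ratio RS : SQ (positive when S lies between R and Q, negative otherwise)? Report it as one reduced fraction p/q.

Work in coordinates with R = (0, 0), K = (1, 0), U = (0, 1).
1. Y lies on line KU with KY:YU = 4:1 ⇒ Y = (1/5, 4/5)
2. V lies on line RK with RV:VK = 2:1 ⇒ V = (2/3, 0)
3. Q is the midpoint of UK ⇒ Q = (1/2, 1/2)
4. S is where the line through Y parallel to VR meets line RQ ⇒ S = (4/5, 4/5)
S = R + t·(Q−R) with t = 8/5, so RS:SQ = t:(1−t) = 8/5:-3/5

RS:SQ = -8/3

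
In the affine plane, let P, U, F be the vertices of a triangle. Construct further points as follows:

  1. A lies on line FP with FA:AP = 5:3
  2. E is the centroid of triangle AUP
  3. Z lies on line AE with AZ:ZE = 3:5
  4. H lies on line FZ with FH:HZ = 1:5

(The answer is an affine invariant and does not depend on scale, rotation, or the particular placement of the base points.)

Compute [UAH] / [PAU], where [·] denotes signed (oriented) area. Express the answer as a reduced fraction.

[UAH]:[PAU] = 197/144

Assign P = (0, 0), U = (1, 0), F = (0, 1) — the answer is frame-independent, so this choice is without loss of generality.
1. A lies on line FP with FA:AP = 5:3 ⇒ A = (0, 3/8)
2. E is the centroid of triangle AUP ⇒ E = (1/3, 1/8)
3. Z lies on line AE with AZ:ZE = 3:5 ⇒ Z = (1/8, 9/32)
4. H lies on line FZ with FH:HZ = 1:5 ⇒ H = (1/48, 169/192)
2·[UAH] = -197/384, 2·[PAU] = -3/8
[UAH]:[PAU] = -197/384:-3/8 = 197/144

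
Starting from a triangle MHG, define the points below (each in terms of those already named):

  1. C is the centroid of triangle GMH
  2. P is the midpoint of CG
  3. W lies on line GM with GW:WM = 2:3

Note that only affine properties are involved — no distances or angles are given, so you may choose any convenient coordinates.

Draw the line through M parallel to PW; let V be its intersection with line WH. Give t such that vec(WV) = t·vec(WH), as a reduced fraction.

t = 3/5

Set M = (0, 0), H = (1, 0), G = (0, 1); any affine frame gives the same invariant.
1. C is the centroid of triangle GMH ⇒ C = (1/3, 1/3)
2. P is the midpoint of CG ⇒ P = (1/6, 2/3)
3. W lies on line GM with GW:WM = 2:3 ⇒ W = (0, 3/5)
through M parallel to PW: direction (-1/6, -1/15); meets WH at V = (3/5, 6/25)
V = W + t·(H−W) with t = 3/5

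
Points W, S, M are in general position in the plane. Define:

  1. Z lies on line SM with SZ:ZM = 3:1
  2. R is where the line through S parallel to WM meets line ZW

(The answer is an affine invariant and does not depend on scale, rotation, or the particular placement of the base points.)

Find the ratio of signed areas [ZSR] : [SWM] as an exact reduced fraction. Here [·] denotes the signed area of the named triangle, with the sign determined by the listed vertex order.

Choose coordinates W = (0, 0), S = (1, 0), M = (0, 1).
1. Z lies on line SM with SZ:ZM = 3:1 ⇒ Z = (1/4, 3/4)
2. R is where the line through S parallel to WM meets line ZW ⇒ R = (1, 3)
2·[ZSR] = 9/4, 2·[SWM] = -1
[ZSR]:[SWM] = 9/4:-1 = -9/4

[ZSR]:[SWM] = -9/4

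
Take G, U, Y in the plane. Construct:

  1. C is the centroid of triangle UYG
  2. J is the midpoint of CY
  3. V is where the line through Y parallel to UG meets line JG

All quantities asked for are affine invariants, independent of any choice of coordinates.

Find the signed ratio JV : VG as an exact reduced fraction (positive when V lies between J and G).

JV:VG = -1/3

Set G = (0, 0), U = (1, 0), Y = (0, 1); any affine frame gives the same invariant.
1. C is the centroid of triangle UYG ⇒ C = (1/3, 1/3)
2. J is the midpoint of CY ⇒ J = (1/6, 2/3)
3. V is where the line through Y parallel to UG meets line JG ⇒ V = (1/4, 1)
V = J + t·(G−J) with t = -1/2, so JV:VG = t:(1−t) = -1/2:3/2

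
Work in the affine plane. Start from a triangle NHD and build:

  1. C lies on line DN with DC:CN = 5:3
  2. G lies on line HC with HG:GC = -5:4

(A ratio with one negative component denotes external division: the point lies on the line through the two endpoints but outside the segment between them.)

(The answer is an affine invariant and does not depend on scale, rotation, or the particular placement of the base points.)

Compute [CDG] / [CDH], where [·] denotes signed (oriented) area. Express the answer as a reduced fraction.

[CDG]:[CDH] = -4

Set N = (0, 0), H = (1, 0), D = (0, 1); any affine frame gives the same invariant.
1. C lies on line DN with DC:CN = 5:3 ⇒ C = (0, 3/8)
2. G lies on line HC with HG:GC = -5:4 ⇒ G = (-4, 15/8)
2·[CDG] = 5/2, 2·[CDH] = -5/8
[CDG]:[CDH] = 5/2:-5/8 = -4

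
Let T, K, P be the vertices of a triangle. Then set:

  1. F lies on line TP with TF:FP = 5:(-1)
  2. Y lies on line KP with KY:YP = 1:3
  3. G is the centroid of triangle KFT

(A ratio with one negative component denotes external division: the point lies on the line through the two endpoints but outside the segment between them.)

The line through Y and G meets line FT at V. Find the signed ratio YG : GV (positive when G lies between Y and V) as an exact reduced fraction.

YG:GV = 5/4

Work in coordinates with T = (0, 0), K = (1, 0), P = (0, 1).
1. F lies on line TP with TF:FP = 5:(-1) ⇒ F = (0, 5/4)
2. Y lies on line KP with KY:YP = 1:3 ⇒ Y = (3/4, 1/4)
3. G is the centroid of triangle KFT ⇒ G = (1/3, 5/12)
line YG meets FT at V = (0, 11/20)
G = Y + t·(V−Y) with t = 5/9, so YG:GV = 5/9:4/9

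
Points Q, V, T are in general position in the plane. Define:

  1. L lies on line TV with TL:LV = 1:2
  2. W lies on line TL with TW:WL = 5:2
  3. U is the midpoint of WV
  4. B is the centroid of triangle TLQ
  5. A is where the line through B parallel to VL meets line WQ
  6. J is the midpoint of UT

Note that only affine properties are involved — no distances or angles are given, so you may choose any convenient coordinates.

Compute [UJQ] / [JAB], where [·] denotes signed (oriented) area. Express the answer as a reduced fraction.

Set Q = (0, 0), V = (1, 0), T = (0, 1); any affine frame gives the same invariant.
1. L lies on line TV with TL:LV = 1:2 ⇒ L = (1/3, 2/3)
2. W lies on line TL with TW:WL = 5:2 ⇒ W = (5/21, 16/21)
3. U is the midpoint of WV ⇒ U = (13/21, 8/21)
4. B is the centroid of triangle TLQ ⇒ B = (1/9, 5/9)
5. A is where the line through B parallel to VL meets line WQ ⇒ A = (10/63, 32/63)
6. J is the midpoint of UT ⇒ J = (13/42, 29/42)
2·[UJQ] = 13/42, 2·[JAB] = -1/63
[UJQ]:[JAB] = 13/42:-1/63 = -39/2

[UJQ]:[JAB] = -39/2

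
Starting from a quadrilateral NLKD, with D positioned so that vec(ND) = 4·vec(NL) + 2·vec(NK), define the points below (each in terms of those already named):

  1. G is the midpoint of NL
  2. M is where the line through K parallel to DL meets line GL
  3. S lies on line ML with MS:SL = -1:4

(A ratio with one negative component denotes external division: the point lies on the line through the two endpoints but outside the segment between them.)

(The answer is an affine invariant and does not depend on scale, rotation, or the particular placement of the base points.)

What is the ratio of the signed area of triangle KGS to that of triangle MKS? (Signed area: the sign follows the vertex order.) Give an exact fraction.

Choose coordinates N = (0, 0), L = (1, 0), K = (0, 1), D = (4, 2).
1. G is the midpoint of NL ⇒ G = (1/2, 0)
2. M is where the line through K parallel to DL meets line GL ⇒ M = (-3/2, 0)
3. S lies on line ML with MS:SL = -1:4 ⇒ S = (-7/3, 0)
2·[KGS] = -17/6, 2·[MKS] = 5/6
[KGS]:[MKS] = -17/6:5/6 = -17/5

[KGS]:[MKS] = -17/5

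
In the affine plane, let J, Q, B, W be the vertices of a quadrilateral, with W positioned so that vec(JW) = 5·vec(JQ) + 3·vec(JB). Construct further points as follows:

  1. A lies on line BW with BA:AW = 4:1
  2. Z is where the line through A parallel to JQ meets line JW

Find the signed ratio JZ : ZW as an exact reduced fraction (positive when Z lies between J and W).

Choose coordinates J = (0, 0), Q = (1, 0), B = (0, 1), W = (5, 3).
1. A lies on line BW with BA:AW = 4:1 ⇒ A = (4, 13/5)
2. Z is where the line through A parallel to JQ meets line JW ⇒ Z = (13/3, 13/5)
Z = J + t·(W−J) with t = 13/15, so JZ:ZW = t:(1−t) = 13/15:2/15

JZ:ZW = 13/2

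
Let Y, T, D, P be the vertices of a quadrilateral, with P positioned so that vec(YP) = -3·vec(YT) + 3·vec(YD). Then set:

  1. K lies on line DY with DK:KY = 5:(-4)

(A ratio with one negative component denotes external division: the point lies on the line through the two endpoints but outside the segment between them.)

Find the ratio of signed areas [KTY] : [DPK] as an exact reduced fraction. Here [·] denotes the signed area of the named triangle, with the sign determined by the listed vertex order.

Work in coordinates with Y = (0, 0), T = (1, 0), D = (0, 1), P = (-3, 3).
1. K lies on line DY with DK:KY = 5:(-4) ⇒ K = (0, -4)
2·[KTY] = 4, 2·[DPK] = 15
[KTY]:[DPK] = 4:15 = 4/15

[KTY]:[DPK] = 4/15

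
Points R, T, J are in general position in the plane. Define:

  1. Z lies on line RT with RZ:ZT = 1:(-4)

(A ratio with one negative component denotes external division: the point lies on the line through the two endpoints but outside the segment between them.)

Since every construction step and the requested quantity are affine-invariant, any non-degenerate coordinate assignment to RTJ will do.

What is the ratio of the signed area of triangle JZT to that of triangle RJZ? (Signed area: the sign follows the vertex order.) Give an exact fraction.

[JZT]:[RJZ] = 4

Work in coordinates with R = (0, 0), T = (1, 0), J = (0, 1).
1. Z lies on line RT with RZ:ZT = 1:(-4) ⇒ Z = (-1/3, 0)
2·[JZT] = 4/3, 2·[RJZ] = 1/3
[JZT]:[RJZ] = 4/3:1/3 = 4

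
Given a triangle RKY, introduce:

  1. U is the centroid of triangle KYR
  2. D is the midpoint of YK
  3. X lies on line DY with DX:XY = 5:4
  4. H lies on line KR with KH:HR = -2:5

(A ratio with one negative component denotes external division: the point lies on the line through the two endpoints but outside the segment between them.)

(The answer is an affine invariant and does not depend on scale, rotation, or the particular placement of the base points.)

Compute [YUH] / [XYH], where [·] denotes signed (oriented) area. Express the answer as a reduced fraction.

Set R = (0, 0), K = (1, 0), Y = (0, 1); any affine frame gives the same invariant.
1. U is the centroid of triangle KYR ⇒ U = (1/3, 1/3)
2. D is the midpoint of YK ⇒ D = (1/2, 1/2)
3. X lies on line DY with DX:XY = 5:4 ⇒ X = (2/9, 7/9)
4. H lies on line KR with KH:HR = -2:5 ⇒ H = (5/3, 0)
2·[YUH] = 7/9, 2·[XYH] = -4/27
[YUH]:[XYH] = 7/9:-4/27 = -21/4

[YUH]:[XYH] = -21/4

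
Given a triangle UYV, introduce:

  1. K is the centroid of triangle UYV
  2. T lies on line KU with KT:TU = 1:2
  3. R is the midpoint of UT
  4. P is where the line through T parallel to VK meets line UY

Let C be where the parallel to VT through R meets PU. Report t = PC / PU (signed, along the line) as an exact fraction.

Assign U = (0, 0), Y = (1, 0), V = (0, 1) — the answer is frame-independent, so this choice is without loss of generality.
1. K is the centroid of triangle UYV ⇒ K = (1/3, 1/3)
2. T lies on line KU with KT:TU = 1:2 ⇒ T = (2/9, 2/9)
3. R is the midpoint of UT ⇒ R = (1/9, 1/9)
4. P is where the line through T parallel to VK meets line UY ⇒ P = (1/3, 0)
through R parallel to VT: direction (2/9, -7/9); meets PU at C = (1/7, 0)
C = P + t·(U−P) with t = 4/7

t = 4/7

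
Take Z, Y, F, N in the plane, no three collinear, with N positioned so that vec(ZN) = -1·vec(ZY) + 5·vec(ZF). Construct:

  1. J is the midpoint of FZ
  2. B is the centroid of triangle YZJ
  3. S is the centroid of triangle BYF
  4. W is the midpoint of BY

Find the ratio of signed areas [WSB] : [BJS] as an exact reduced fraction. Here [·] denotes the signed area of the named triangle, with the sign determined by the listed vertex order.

Work in coordinates with Z = (0, 0), Y = (1, 0), F = (0, 1), N = (-1, 5).
1. J is the midpoint of FZ ⇒ J = (0, 1/2)
2. B is the centroid of triangle YZJ ⇒ B = (1/3, 1/6)
3. S is the centroid of triangle BYF ⇒ S = (4/9, 7/18)
4. W is the midpoint of BY ⇒ W = (2/3, 1/12)
2·[WSB] = 1/12, 2·[BJS] = -1/9
[WSB]:[BJS] = 1/12:-1/9 = -3/4

[WSB]:[BJS] = -3/4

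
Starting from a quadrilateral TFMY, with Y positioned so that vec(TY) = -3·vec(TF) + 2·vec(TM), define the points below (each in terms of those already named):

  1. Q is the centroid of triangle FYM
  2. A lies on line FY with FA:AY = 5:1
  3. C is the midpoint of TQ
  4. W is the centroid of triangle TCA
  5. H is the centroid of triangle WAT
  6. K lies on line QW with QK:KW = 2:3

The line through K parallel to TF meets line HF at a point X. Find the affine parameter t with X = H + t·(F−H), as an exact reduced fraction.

Choose coordinates T = (0, 0), F = (1, 0), M = (0, 1), Y = (-3, 2).
1. Q is the centroid of triangle FYM ⇒ Q = (-2/3, 1)
2. A lies on line FY with FA:AY = 5:1 ⇒ A = (-7/3, 5/3)
3. C is the midpoint of TQ ⇒ C = (-1/3, 1/2)
4. W is the centroid of triangle TCA ⇒ W = (-8/9, 13/18)
5. H is the centroid of triangle WAT ⇒ H = (-29/27, 43/54)
6. K lies on line QW with QK:KW = 2:3 ⇒ K = (-34/45, 8/9)
through K parallel to TF: direction (1, 0); meets HF at X = (-509/387, 8/9)
X = H + t·(F−H) with t = -5/43

t = -5/43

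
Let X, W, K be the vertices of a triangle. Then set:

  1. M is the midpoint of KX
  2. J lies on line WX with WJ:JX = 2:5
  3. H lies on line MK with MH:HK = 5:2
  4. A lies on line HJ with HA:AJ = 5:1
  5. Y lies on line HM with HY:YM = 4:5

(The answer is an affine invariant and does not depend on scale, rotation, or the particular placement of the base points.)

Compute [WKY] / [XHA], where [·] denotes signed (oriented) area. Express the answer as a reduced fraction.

[WKY]:[XHA] = -133/225

Assign X = (0, 0), W = (1, 0), K = (0, 1) — the answer is frame-independent, so this choice is without loss of generality.
1. M is the midpoint of KX ⇒ M = (0, 1/2)
2. J lies on line WX with WJ:JX = 2:5 ⇒ J = (5/7, 0)
3. H lies on line MK with MH:HK = 5:2 ⇒ H = (0, 6/7)
4. A lies on line HJ with HA:AJ = 5:1 ⇒ A = (25/42, 1/7)
5. Y lies on line HM with HY:YM = 4:5 ⇒ Y = (0, 44/63)
2·[WKY] = 19/63, 2·[XHA] = -25/49
[WKY]:[XHA] = 19/63:-25/49 = -133/225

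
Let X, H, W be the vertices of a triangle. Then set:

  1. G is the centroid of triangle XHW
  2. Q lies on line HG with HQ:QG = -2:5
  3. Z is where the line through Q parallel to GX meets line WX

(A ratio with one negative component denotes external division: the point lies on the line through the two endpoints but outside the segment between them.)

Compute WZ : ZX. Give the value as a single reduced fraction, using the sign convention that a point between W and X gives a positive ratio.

Choose coordinates X = (0, 0), H = (1, 0), W = (0, 1).
1. G is the centroid of triangle XHW ⇒ G = (1/3, 1/3)
2. Q lies on line HG with HQ:QG = -2:5 ⇒ Q = (13/9, -2/9)
3. Z is where the line through Q parallel to GX meets line WX ⇒ Z = (0, -5/3)
Z = W + t·(X−W) with t = 8/3, so WZ:ZX = t:(1−t) = 8/3:-5/3

WZ:ZX = -8/5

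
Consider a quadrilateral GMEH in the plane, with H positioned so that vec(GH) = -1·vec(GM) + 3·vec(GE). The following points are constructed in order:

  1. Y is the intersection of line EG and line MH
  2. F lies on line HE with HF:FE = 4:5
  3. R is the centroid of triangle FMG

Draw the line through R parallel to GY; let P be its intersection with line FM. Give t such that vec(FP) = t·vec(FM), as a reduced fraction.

t = 19/42

Work in coordinates with G = (0, 0), M = (1, 0), E = (0, 1), H = (-1, 3).
1. Y is the intersection of line EG and line MH ⇒ Y = (0, 3/2)
2. F lies on line HE with HF:FE = 4:5 ⇒ F = (-5/9, 19/9)
3. R is the centroid of triangle FMG ⇒ R = (4/27, 19/27)
through R parallel to GY: direction (0, 3/2); meets FM at P = (4/27, 437/378)
P = F + t·(M−F) with t = 19/42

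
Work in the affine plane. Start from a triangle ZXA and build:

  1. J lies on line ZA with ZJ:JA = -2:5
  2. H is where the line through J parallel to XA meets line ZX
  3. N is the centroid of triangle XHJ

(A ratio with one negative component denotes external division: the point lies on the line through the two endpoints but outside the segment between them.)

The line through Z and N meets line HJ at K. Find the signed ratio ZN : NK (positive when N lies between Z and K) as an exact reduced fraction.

ZN:NK = 1/5

Assign Z = (0, 0), X = (1, 0), A = (0, 1) — the answer is frame-independent, so this choice is without loss of generality.
1. J lies on line ZA with ZJ:JA = -2:5 ⇒ J = (0, -2/3)
2. H is where the line through J parallel to XA meets line ZX ⇒ H = (-2/3, 0)
3. N is the centroid of triangle XHJ ⇒ N = (1/9, -2/9)
line ZN meets HJ at K = (2/3, -4/3)
N = Z + t·(K−Z) with t = 1/6, so ZN:NK = 1/6:5/6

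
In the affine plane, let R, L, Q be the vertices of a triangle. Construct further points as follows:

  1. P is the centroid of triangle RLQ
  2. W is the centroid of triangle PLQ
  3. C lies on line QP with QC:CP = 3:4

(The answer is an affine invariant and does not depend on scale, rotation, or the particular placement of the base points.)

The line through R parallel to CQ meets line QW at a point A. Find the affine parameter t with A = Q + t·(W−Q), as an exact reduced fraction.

t = -3

Assign R = (0, 0), L = (1, 0), Q = (0, 1) — the answer is frame-independent, so this choice is without loss of generality.
1. P is the centroid of triangle RLQ ⇒ P = (1/3, 1/3)
2. W is the centroid of triangle PLQ ⇒ W = (4/9, 4/9)
3. C lies on line QP with QC:CP = 3:4 ⇒ C = (1/7, 5/7)
through R parallel to CQ: direction (-1/7, 2/7); meets QW at A = (-4/3, 8/3)
A = Q + t·(W−Q) with t = -3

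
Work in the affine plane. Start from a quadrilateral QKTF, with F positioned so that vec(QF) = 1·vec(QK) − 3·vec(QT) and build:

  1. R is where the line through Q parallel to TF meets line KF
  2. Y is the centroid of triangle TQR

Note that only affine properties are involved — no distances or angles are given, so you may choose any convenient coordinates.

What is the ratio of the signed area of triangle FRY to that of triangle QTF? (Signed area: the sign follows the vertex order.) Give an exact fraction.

[FRY]:[QTF] = 2/3

Set Q = (0, 0), K = (1, 0), T = (0, 1), F = (1, -3); any affine frame gives the same invariant.
1. R is where the line through Q parallel to TF meets line KF ⇒ R = (1, -4)
2. Y is the centroid of triangle TQR ⇒ Y = (1/3, -1)
2·[FRY] = -2/3, 2·[QTF] = -1
[FRY]:[QTF] = -2/3:-1 = 2/3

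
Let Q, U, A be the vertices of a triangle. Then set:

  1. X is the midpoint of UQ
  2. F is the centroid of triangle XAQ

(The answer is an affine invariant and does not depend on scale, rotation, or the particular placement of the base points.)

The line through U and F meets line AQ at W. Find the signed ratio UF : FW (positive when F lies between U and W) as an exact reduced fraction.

Work in coordinates with Q = (0, 0), U = (1, 0), A = (0, 1).
1. X is the midpoint of UQ ⇒ X = (1/2, 0)
2. F is the centroid of triangle XAQ ⇒ F = (1/6, 1/3)
line UF meets AQ at W = (0, 2/5)
F = U + t·(W−U) with t = 5/6, so UF:FW = 5/6:1/6

UF:FW = 5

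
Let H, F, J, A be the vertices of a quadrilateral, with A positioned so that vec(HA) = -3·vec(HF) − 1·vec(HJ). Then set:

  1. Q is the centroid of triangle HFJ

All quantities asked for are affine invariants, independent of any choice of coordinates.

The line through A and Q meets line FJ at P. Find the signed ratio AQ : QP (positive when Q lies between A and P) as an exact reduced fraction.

AQ:QP = 14

Work in coordinates with H = (0, 0), F = (1, 0), J = (0, 1), A = (-3, -1).
1. Q is the centroid of triangle HFJ ⇒ Q = (1/3, 1/3)
line AQ meets FJ at P = (4/7, 3/7)
Q = A + t·(P−A) with t = 14/15, so AQ:QP = 14/15:1/15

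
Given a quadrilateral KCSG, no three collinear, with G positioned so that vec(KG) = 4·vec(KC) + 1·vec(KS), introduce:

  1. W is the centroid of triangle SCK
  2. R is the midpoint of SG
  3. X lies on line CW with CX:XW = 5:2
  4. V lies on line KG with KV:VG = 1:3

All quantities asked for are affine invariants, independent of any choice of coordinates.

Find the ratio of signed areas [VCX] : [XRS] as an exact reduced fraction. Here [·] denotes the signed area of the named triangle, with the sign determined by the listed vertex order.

[VCX]:[XRS] = -5/64

Choose coordinates K = (0, 0), C = (1, 0), S = (0, 1), G = (4, 1).
1. W is the centroid of triangle SCK ⇒ W = (1/3, 1/3)
2. R is the midpoint of SG ⇒ R = (2, 1)
3. X lies on line CW with CX:XW = 5:2 ⇒ X = (11/21, 5/21)
4. V lies on line KG with KV:VG = 1:3 ⇒ V = (1, 1/4)
2·[VCX] = -5/42, 2·[XRS] = 32/21
[VCX]:[XRS] = -5/42:32/21 = -5/64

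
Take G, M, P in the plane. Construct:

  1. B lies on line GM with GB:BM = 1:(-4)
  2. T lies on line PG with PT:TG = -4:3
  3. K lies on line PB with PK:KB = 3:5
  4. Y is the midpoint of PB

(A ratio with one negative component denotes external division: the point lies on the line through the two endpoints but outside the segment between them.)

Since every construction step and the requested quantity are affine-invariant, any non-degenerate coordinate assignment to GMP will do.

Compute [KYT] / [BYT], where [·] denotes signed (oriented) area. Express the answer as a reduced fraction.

[KYT]:[BYT] = -1/4

Work in coordinates with G = (0, 0), M = (1, 0), P = (0, 1).
1. B lies on line GM with GB:BM = 1:(-4) ⇒ B = (-1/3, 0)
2. T lies on line PG with PT:TG = -4:3 ⇒ T = (0, -3)
3. K lies on line PB with PK:KB = 3:5 ⇒ K = (-1/8, 5/8)
4. Y is the midpoint of PB ⇒ Y = (-1/6, 1/2)
2·[KYT] = 1/6, 2·[BYT] = -2/3
[KYT]:[BYT] = 1/6:-2/3 = -1/4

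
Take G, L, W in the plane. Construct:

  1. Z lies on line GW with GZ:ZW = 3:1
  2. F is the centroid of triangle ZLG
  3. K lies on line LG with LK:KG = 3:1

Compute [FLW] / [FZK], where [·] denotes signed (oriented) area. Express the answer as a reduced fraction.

[FLW]:[FZK] = 10/3

Choose coordinates G = (0, 0), L = (1, 0), W = (0, 1).
1. Z lies on line GW with GZ:ZW = 3:1 ⇒ Z = (0, 3/4)
2. F is the centroid of triangle ZLG ⇒ F = (1/3, 1/4)
3. K lies on line LG with LK:KG = 3:1 ⇒ K = (1/4, 0)
2·[FLW] = 5/12, 2·[FZK] = 1/8
[FLW]:[FZK] = 5/12:1/8 = 10/3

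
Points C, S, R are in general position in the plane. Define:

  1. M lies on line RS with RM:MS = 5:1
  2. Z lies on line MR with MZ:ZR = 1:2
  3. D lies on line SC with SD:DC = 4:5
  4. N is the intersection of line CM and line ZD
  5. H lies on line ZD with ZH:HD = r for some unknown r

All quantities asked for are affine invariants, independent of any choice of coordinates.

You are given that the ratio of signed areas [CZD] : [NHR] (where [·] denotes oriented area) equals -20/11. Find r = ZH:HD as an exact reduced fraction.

Choose coordinates C = (0, 0), S = (1, 0), R = (0, 1).
1. M lies on line RS with RM:MS = 5:1 ⇒ M = (5/6, 1/6)
2. Z lies on line MR with MZ:ZR = 1:2 ⇒ Z = (5/9, 4/9)
3. D lies on line SC with SD:DC = 4:5 ⇒ D = (5/9, 0)
4. N is the intersection of line CM and line ZD ⇒ N = (5/9, 1/9)
5. With ZH:HD = r, write λ = r/(r+1) so H = Z + λ·(D−Z); H is affine-linear in λ
Every point depending on H is an affine combination of H and λ-independent points, so each such coordinate is linear in λ; the λ² term in each signed area is a multiple of (D−Z)×(D−Z) = 0, so 2·[CZD] and 2·[NHR] are each linear in λ. Evaluating at λ=0 and λ=1:
  2·[CZD] = -20/81,   2·[NHR] = -20/81·λ + 5/27
So [CZD]:[NHR] = (-20/81) / (-20/81·λ + 5/27). Setting this equal to -20/11:
  -20/81 = -20/11·(-20/81·λ + 5/27)  ⇒  λ = 1/5
Then r = λ/(1−λ) = (1/5)/(4/5) = 1/4. Check: with r = 1/4, H = (5/9, 16/45) and [CZD]:[NHR] = -20/11 as required.

r = 1/4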